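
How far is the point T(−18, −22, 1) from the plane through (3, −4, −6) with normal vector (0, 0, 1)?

The plane has equation n·(r − (3, −4, −6)) = 0, i.e. n·r = -6.
Then n·(−18, −22, 1) − (−6) = 7.
|n| = √(0 + 0 + 1) = 1, so the distance is |7|/1 = 7.

7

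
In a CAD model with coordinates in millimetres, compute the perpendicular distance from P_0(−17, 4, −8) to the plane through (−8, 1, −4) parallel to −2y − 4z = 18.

√5

Parallel planes share the normal n = (0, −2, −4); since (−8, 1, −4) lies on the plane, its equation is −2y − 4z = 14.
n = (0, −2, −4); n·P − 14 = 10; |n| = 2√5; distance = 10/(2√5) = √5.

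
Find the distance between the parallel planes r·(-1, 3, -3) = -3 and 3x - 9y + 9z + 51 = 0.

20√19/19

Divide the second equation by -3 to match normals: -x + 3y - 3z = 17.
With common normal n = (-1, 3, -3) (|n| = √19), the distance is |(-3) − 17|/|n| = 20/√19 = 20√19/19.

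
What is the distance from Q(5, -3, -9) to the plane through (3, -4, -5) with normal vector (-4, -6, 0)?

7√13/13

The plane has equation n·(r − (3, -4, -5)) = 0, i.e. n·r = 12.
Then n·(5, -3, -9) - 12 = -14.
|n| = √(16 + 36 + 0) = 2√13, so the distance is |-14|/(2√13) = 7/√13.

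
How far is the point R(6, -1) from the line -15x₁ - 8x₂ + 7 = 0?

75/17

The normal to the line is n = (-15, -8) with |n| = 17.
|n·R − (-7)| = |-82 − (-7)| = 75, so the distance is 75/17.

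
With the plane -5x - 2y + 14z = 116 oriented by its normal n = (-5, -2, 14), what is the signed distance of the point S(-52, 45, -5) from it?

-16/15

n·S − 116 = -16.
|n| = 15, so the signed distance is -16/15.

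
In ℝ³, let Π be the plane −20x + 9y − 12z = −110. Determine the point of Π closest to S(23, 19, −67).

n = (−20, 9, −12), |n|² = 625, and n·S − (-110) = 625.
t = 625/625 = 1, so the foot is S − t·n = (23, 19, −67) − 1·(−20, 9, −12) = (43, 10, −55).

(43, 10, -55)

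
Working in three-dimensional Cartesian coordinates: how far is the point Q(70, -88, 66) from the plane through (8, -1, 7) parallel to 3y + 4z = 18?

5

Parallel planes share the normal n = (0, 3, 4); since (8, -1, 7) lies on the plane, its equation is 3y + 4z = 25.
Then n·(70, -88, 66) - 25 = -25.
|n| = √(0 + 9 + 16) = 5, so the distance is |-25|/5 = 5.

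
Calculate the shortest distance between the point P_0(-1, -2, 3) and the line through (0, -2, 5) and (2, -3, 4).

A direction vector is d = (2, -1, -1).
AP = (-1, 0, -2), and AP × d = (-2, -5, 1).
|AP × d|² = 30 and |d|² = 6, so the distance is √(30/6) = √5.

√5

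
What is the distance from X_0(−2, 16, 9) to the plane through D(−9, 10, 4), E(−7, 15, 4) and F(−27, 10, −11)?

DE = (2, 5, 0) and DF = (−18, 0, −15), so a normal is n = DE × DF = (−75, 30, 90).
Then n·(−2, 16, 9) − 1335 = 105.
|n| = √(5625 + 900 + 8100) = 15√65, so the distance is |105|/(15√65) = 7√65/65.

7/√65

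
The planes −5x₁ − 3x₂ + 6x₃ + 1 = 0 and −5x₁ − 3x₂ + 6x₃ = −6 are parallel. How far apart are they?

√70/14

Both planes have normal n = (−5, −3, 6), |n| = √70. Any point on the first plane is at distance |(-6) − (-1)|/|n| = 5/√70 = √70/14 from the second.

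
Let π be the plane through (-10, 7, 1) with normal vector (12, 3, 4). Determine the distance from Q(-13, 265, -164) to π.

The plane has equation n·(r − (-10, 7, 1)) = 0, i.e. n·r = -95.
Then n·(-13, 265, -164) - (-95) = 78.
|n| = √(144 + 9 + 16) = 13, so the distance is |78|/13 = 6.

6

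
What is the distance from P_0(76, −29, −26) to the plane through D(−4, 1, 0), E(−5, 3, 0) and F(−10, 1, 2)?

26√41/41

DE = (−1, 2, 0) and DF = (−6, 0, 2), so a normal is n = DE × DF = (4, 2, 12).
n = (4, 2, 12); n·P − (-14) = -52; |n| = 2√41; distance = 52/(2√41) = 26√41/41.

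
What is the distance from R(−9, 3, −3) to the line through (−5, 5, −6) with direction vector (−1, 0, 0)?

√13

Direction vector d = (−1, 0, 0).
AP = (−4, −2, 3); AP·d = 4, |AP|² = 29, |d|² = 1.
distance² = |AP|² − (AP·d)²/|d|² = 29 − 16/1 = 13, so the distance is √13.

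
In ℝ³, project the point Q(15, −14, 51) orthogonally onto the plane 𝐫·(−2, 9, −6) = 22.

The perpendicular from Q has direction n = (−2, 9, −6): r = (15, −14, 51) + λ(−2, 9, −6).
Substitute into the plane: n·(Q + λn) = 22 gives -462 + 121λ = 22, so λ = 4.
Foot = (15, −14, 51) + 4·(−2, 9, −6) = (7, 22, 27).

(7, 22, 27)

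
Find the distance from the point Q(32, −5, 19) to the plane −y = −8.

13

Normal vector n = (0, −1, 0), and n·(32, −5, 19) − (−8) = 13.
|n| = √(0 + 1 + 0) = 1, so the distance is |13|/1 = 13.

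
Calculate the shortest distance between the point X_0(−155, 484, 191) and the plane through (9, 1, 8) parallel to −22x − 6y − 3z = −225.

Parallel planes share the normal n = (−22, −6, −3); since (9, 1, 8) lies on the plane, its equation is −22x − 6y − 3z = -228.
Then n·(−155, 484, 191) − (−228) = 161.
|n| = √(484 + 36 + 9) = 23, so the distance is |161|/23 = 7.

7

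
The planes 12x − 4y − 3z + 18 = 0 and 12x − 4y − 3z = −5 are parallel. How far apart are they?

1

With common normal n = (12, −4, −3) (|n| = 13), the distance is |(-18) − (-5)|/|n| = 13/13 = 1.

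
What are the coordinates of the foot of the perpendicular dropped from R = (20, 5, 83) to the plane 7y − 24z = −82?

The perpendicular from R has direction n = (0, 7, −24): r = (20, 5, 83) + t(0, 7, −24).
Substitute into the plane: n·(R + tn) = -82 gives -1957 + 625t = -82, so t = 3.
Foot = (20, 5, 83) + 3·(0, 7, −24) = (20, 26, 11).

(20, 26, 11)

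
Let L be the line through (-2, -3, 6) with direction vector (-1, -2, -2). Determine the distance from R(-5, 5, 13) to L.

Direction vector d = (-1, -2, -2).
AP = (-3, 8, 7), and AP × d = (-2, -13, 14).
|AP × d|² = 369 and |d|² = 9, so the distance is √(369/9) = √41.

√41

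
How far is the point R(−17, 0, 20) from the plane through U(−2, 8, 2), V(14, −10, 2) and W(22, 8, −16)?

UV = (16, −18, 0) and UW = (24, 0, −18), so a normal is n = UV × UW = (324, 288, 432).
Then n·(−17, 0, 20) − 2520 = 612.
|n| = √(104976 + 82944 + 186624) = 612, so the distance is |612|/612 = 1.

1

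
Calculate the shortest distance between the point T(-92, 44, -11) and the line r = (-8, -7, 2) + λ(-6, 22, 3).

√5065

Direction vector d = (-6, 22, 3).
AP = (-84, 51, -13), and AP × d = (439, 330, -1542).
|AP × d|² = 2679385 and |d|² = 529, so the distance is √(2679385/529) = √5065.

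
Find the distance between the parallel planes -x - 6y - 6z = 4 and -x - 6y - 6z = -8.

Both planes have normal n = (-1, -6, -6), |n| = √73. Any point on the first plane is at distance |(-8) − 4|/|n| = 12/√73 from the second.

12/√73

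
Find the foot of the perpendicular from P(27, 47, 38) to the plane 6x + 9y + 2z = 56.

The perpendicular from P has direction n = (6, 9, 2): r = (27, 47, 38) + t(6, 9, 2).
Substitute into the plane: n·(P + tn) = 56 gives 661 + 121t = 56, so t = -5.
Foot = (27, 47, 38) + (-5)·(6, 9, 2) = (-3, 2, 28).

(-3, 2, 28)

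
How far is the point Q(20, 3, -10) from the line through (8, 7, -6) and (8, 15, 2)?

12

A direction vector is d = (0, 8, 8).
AP = (12, -4, -4); AP·d = -64, |AP|² = 176, |d|² = 128.
distance² = |AP|² − (AP·d)²/|d|² = 176 − 4096/128 = 144, so the distance is 12.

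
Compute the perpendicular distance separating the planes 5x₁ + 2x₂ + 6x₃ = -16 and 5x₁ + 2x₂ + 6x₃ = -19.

3√65/65

Both planes have normal n = (5, 2, 6), |n| = √65. Any point on the first plane is at distance |(-19) − (-16)|/|n| = 3/√65 = 3√65/65 from the second.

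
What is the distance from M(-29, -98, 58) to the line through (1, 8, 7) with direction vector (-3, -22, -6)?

Direction vector d = (-3, -22, -6).
AP = (-30, -106, 51), and AP × d = (1758, -333, 342).
|AP × d|² = 3318417 and |d|² = 529, so the distance is √(3318417/529) = √6273 = 3√697.

3√697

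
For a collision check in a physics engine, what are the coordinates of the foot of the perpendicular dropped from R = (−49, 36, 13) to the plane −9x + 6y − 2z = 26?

n = (−9, 6, −2), |n|² = 121, and n·R − 26 = 605.
t = 605/121 = 5, so the foot is R − t·n = (−49, 36, 13) − 5·(−9, 6, −2) = (−4, 6, 23).

(-4, 6, 23)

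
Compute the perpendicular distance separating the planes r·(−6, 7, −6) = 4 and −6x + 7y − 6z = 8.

4/11

Both planes have normal n = (−6, 7, −6), |n| = 11. Any point on the first plane is at distance |8 − 4|/|n| = 4/11 from the second.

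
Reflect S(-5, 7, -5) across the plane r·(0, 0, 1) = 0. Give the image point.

(-5, 7, 5)

n = (0, 0, 1), |n|² = 1, n·S − 0 = -5, so t = -5/1 = -5.
Foot F = S − (-5)·n = (-5, 7, 0); the reflection is 2F − S = (-5, 7, 5).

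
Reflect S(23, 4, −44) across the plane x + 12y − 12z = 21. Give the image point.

n = (1, 12, −12), |n|² = 289, n·S − 21 = 578, so t = 578/289 = 2.
Foot F = S − 2·n = (21, −20, −20); the reflection is 2F − S = (19, −44, 4).

(19, -44, 4)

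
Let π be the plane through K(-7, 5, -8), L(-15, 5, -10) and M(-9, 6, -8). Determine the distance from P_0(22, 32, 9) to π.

15/√21

KL = (-8, 0, -2) and KM = (-2, 1, 0), so a normal is n = KL × KM = (2, 4, -8).
Then n·(22, 32, 9) - 70 = 30.
|n| = √(4 + 16 + 64) = 2√21, so the distance is |30|/(2√21) = 15/√21.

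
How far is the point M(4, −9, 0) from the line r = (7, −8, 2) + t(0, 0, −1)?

Direction vector d = (0, 0, −1).
AP = (−3, −1, −2); AP·d = 2, |AP|² = 14, |d|² = 1.
distance² = |AP|² − (AP·d)²/|d|² = 14 − 4/1 = 10, so the distance is √10.

√10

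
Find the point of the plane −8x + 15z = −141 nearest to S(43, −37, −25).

(27, -37, 5)

n = (−8, 0, 15), |n|² = 289, and n·S − (-141) = -578.
t = -578/289 = -2, so the foot is S − t·n = (43, −37, −25) − (-2)·(−8, 0, 15) = (27, −37, 5).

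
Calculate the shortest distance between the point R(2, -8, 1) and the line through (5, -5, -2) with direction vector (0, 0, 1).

Direction vector d = (0, 0, 1).
AP = (-3, -3, 3); AP·d = 3, |AP|² = 27, |d|² = 1.
distance² = |AP|² − (AP·d)²/|d|² = 27 − 9/1 = 18, so the distance is 3√2.

3√2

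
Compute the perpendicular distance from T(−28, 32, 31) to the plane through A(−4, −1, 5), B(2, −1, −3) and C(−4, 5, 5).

AB = (6, 0, −8) and AC = (0, 6, 0), so a normal is n = AB × AC = (48, 0, 36).
d = |48·(-28) + 36·31 − (-12)| / √(2304 + 0 + 1296) = |-216| / 60 = 18/5.

18/5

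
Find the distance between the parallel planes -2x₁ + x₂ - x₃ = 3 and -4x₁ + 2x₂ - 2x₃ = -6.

√6

Divide the second equation by 2 to match normals: -2x₁ + x₂ - x₃ = -3.
With common normal n = (-2, 1, -1) (|n| = √6), the distance is |3 − (-3)|/|n| = 6/√6 = √6.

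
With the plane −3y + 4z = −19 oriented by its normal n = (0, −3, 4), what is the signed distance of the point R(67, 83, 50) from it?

n·R − (-19) = -30.
|n| = 5, so the signed distance is -30/5 = -6.

-6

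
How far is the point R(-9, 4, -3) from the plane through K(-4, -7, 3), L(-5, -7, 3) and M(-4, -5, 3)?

6

KL = (-1, 0, 0) and KM = (0, 2, 0), so a normal is n = KL × KM = (0, 0, -2).
Then n·(-9, 4, -3) - (-6) = 12.
|n| = √(0 + 0 + 4) = 2, so the distance is |12|/2 = 6.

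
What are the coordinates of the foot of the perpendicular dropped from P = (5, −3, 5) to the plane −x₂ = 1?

(5, -1, 5)

The perpendicular from P has direction n = (0, −1, 0): r = (5, −3, 5) + λ(0, −1, 0).
Substitute into the plane: n·(P + λn) = 1 gives 3 + 1λ = 1, so λ = -2.
Foot = (5, −3, 5) + (-2)·(0, −1, 0) = (5, −1, 5).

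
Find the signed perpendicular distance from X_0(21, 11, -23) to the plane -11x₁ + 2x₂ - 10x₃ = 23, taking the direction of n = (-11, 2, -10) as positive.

n·X_0 − 23 = -2.
|n| = 15, so the signed distance is -2/15.

-2/15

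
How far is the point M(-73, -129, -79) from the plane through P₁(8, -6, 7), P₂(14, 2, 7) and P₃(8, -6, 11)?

P₁P₂ = (6, 8, 0) and P₁P₃ = (0, 0, 4), so a normal is n = P₁P₂ × P₁P₃ = (32, -24, 0).
d = |32·(-73) + (-24)·(-129) − 400| / √(1024 + 576 + 0) = |360| / 40 = 9.

9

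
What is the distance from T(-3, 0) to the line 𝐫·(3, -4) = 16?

5

d = |3·(-3) + (-4)·0 − 16| / √(9 + 16) = |-25|/5 = 5.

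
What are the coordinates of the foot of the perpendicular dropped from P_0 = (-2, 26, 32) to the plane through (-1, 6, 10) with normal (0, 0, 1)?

The perpendicular from P_0 has direction n = (0, 0, 1): r = (-2, 26, 32) + μ(0, 0, 1).
Substitute into the plane: n·(P_0 + μn) = 10 gives 32 + 1μ = 10, so μ = -22.
Foot = (-2, 26, 32) + (-22)·(0, 0, 1) = (-2, 26, 10).

(-2, 26, 10)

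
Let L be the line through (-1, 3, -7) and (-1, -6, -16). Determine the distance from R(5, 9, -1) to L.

6

A direction vector is d = (0, -9, -9).
AP = (6, 6, 6), and AP × d = (0, 54, -54).
|AP × d|² = 5832 and |d|² = 162, so the distance is √(5832/162) = √36 = 6.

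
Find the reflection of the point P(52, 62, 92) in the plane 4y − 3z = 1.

With n = (0, 4, −3), the signed offset is (n·P − 1)/|n|² = -29/25.
P' = P − 2t·n = (52, 62, 92) − (-58/25)·(0, 4, −3) = (52, 1782/25, 2126/25).

(52, 1782/25, 2126/25)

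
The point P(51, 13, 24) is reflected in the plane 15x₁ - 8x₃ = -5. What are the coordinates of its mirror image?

With n = (15, 0, -8), the signed offset is (n·P − (-5))/|n|² = 578/289 = 2.
P' = P − 2t·n = (51, 13, 24) − 4·(15, 0, -8) = (-9, 13, 56).

(-9, 13, 56)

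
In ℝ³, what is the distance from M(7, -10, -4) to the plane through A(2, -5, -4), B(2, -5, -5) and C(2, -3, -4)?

AB = (0, 0, -1) and AC = (0, 2, 0), so a normal is n = AB × AC = (2, 0, 0).
Then n·(7, -10, -4) - 4 = 10.
|n| = √(4 + 0 + 0) = 2, so the distance is |10|/2 = 5.

5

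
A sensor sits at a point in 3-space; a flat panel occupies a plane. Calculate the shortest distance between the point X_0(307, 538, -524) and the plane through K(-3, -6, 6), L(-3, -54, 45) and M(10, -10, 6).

KL = (0, -48, 39) and KM = (13, -4, 0), so a normal is n = KL × KM = (156, 507, 624).
d = |156·307 + 507·538 + 624·(-524) − 234| / √(24336 + 257049 + 389376) = |-6552| / 819 = 8.

8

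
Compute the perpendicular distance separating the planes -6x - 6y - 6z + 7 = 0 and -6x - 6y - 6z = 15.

Both planes have normal n = (-6, -6, -6), |n| = 6√3. Any point on the first plane is at distance |15 − (-7)|/|n| = 22/(6√3) = 11√3/9 from the second.

11√3/9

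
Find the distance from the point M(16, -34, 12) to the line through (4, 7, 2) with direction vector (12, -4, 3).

Direction vector d = (12, -4, 3).
AP = (12, -41, 10), and AP × d = (-83, 84, 444).
|AP × d|² = 211081 and |d|² = 169, so the distance is √(211081/169) = √1249.

√1249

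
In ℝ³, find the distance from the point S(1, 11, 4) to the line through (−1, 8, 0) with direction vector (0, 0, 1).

√13

Direction vector d = (0, 0, 1).
AP = (2, 3, 4); AP·d = 4, |AP|² = 29, |d|² = 1.
distance² = |AP|² − (AP·d)²/|d|² = 29 − 16/1 = 13, so the distance is √13.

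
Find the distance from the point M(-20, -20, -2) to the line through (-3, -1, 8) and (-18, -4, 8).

√334

A direction vector is d = (-15, -3, 0).
AP = (-17, -19, -10), and AP × d = (-30, 150, -234).
|AP × d|² = 78156 and |d|² = 234, so the distance is √(78156/234) = √334.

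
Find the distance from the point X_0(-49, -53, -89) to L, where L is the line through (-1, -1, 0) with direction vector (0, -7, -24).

√2929

Direction vector d = (0, -7, -24).
AP = (-48, -52, -89); AP·d = 2500, |AP|² = 12929, |d|² = 625.
distance² = |AP|² − (AP·d)²/|d|² = 12929 − 6250000/625 = 2929, so the distance is √2929.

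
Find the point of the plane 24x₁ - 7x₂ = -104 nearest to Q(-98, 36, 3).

The perpendicular from Q has direction n = (24, -7, 0): r = (-98, 36, 3) + μ(24, -7, 0).
Substitute into the plane: n·(Q + μn) = -104 gives -2604 + 625μ = -104, so μ = 4.
Foot = (-98, 36, 3) + 4·(24, -7, 0) = (-2, 8, 3).

(-2, 8, 3)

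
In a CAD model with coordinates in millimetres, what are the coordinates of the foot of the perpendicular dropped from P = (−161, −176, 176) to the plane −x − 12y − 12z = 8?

The perpendicular from P has direction n = (−1, −12, −12): r = (−161, −176, 176) + λ(−1, −12, −12).
Substitute into the plane: n·(P + λn) = 8 gives 161 + 289λ = 8, so λ = -9/17.
Foot = (−161, −176, 176) + (-9/17)·(−1, −12, −12) = (−2728/17, −2884/17, 3100/17).

(-2728/17, -2884/17, 3100/17)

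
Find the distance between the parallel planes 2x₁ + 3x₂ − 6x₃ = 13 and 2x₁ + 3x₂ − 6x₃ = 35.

22/7

Both planes have normal n = (2, 3, −6), |n| = 7. Any point on the first plane is at distance |35 − 13|/|n| = 22/7 from the second.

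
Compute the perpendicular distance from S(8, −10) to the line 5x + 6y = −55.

35/√61

d = |5·8 + 6·(-10) − (-55)| / √(25 + 36) = |35|/√61 = 35/√61.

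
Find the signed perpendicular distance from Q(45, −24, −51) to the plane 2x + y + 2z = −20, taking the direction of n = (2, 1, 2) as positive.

-16/3

n·Q − (-20) = -16.
|n| = 3, so the signed distance is -16/3.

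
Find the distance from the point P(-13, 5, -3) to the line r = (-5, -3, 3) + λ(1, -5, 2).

2√11

Direction vector d = (1, -5, 2).
AP = (-8, 8, -6), and AP × d = (-14, 10, 32).
|AP × d|² = 1320 and |d|² = 30, so the distance is √(1320/30) = √44 = 2√11.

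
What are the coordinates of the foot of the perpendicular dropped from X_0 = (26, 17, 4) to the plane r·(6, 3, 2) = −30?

(-4, 2, -6)

The perpendicular from X_0 has direction n = (6, 3, 2): r = (26, 17, 4) + λ(6, 3, 2).
Substitute into the plane: n·(X_0 + λn) = -30 gives 215 + 49λ = -30, so λ = -5.
Foot = (26, 17, 4) + (-5)·(6, 3, 2) = (−4, 2, −6).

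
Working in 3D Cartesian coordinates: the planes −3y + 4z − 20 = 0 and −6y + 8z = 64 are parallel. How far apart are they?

Divide the second equation by 2 to match normals: −3y + 4z = 32.
Both planes have normal n = (0, −3, 4), |n| = 5. Any point on the first plane is at distance |32 − 20|/|n| = 12/5 from the second.

12/5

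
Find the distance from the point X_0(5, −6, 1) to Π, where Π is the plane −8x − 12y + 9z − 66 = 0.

25/17

n = (−8, −12, 9); n·P − 66 = -25; |n| = 17; distance = 25/17.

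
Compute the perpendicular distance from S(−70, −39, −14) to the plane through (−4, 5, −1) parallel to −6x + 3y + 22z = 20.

Parallel planes share the normal n = (−6, 3, 22); since (−4, 5, −1) lies on the plane, its equation is −6x + 3y + 22z = 17.
d = |(-6)·(-70) + 3·(-39) + 22·(-14) − 17| / √(36 + 9 + 484) = |-22| / 23 = 22/23.

22/23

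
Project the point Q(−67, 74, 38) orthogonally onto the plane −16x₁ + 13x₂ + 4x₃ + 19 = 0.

n = (−16, 13, 4), |n|² = 441, and n·Q − (-19) = 2205.
t = 2205/441 = 5, so the foot is Q − t·n = (−67, 74, 38) − 5·(−16, 13, 4) = (13, 9, 18).

(13, 9, 18)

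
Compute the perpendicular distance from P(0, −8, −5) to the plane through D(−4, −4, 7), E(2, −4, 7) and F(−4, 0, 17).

4/√29

DE = (6, 0, 0) and DF = (0, 4, 10), so a normal is n = DE × DF = (0, −60, 24).
n = (0, −60, 24); n·P − 408 = -48; |n| = 12√29; distance = 48/(12√29) = 4√29/29.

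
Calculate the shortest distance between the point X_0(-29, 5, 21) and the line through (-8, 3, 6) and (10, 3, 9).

√337

A direction vector is d = (18, 0, 3).
AP = (-21, 2, 15); AP·d = -333, |AP|² = 670, |d|² = 333.
distance² = |AP|² − (AP·d)²/|d|² = 670 − 110889/333 = 337, so the distance is √337.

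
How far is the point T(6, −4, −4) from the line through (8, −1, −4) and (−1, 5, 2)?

√13

A direction vector is d = (−9, 6, 6).
AP = (−2, −3, 0), and AP × d = (−18, 12, −39).
|AP × d|² = 1989 and |d|² = 153, so the distance is √(1989/153) = √13.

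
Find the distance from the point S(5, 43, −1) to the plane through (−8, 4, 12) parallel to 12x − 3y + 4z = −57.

Parallel planes share the normal n = (12, −3, 4); since (−8, 4, 12) lies on the plane, its equation is 12x − 3y + 4z = -60.
n = (12, −3, 4); n·P − (-60) = -13; |n| = 13; distance = 13/13 = 1.

1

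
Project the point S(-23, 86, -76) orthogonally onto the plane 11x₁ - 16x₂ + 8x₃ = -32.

n = (11, -16, 8), |n|² = 441, and n·S − (-32) = -2205.
t = -2205/441 = -5, so the foot is S − t·n = (-23, 86, -76) − (-5)·(11, -16, 8) = (32, 6, -36).

(32, 6, -36)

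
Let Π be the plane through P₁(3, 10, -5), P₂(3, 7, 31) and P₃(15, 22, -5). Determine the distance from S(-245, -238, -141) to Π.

P₁P₂ = (0, -3, 36) and P₁P₃ = (12, 12, 0), so a normal is n = P₁P₂ × P₁P₃ = (-432, 432, 36).
Then n·(-245, -238, -141) - 2844 = -4896.
|n| = √(186624 + 186624 + 1296) = 612, so the distance is |-4896|/612 = 8.

8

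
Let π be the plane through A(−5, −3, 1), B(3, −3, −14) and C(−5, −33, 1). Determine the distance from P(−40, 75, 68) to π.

AB = (8, 0, −15) and AC = (0, −30, 0), so a normal is n = AB × AC = (−450, 0, −240).
n = (−450, 0, −240); n·P − 2010 = -330; |n| = 510; distance = 330/510 = 11/17.

11/17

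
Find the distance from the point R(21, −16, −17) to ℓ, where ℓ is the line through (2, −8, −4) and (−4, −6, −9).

23

A direction vector is d = (−6, 2, −5).
AP = (19, −8, −13); AP·d = -65, |AP|² = 594, |d|² = 65.
distance² = |AP|² − (AP·d)²/|d|² = 594 − 4225/65 = 529, so the distance is 23.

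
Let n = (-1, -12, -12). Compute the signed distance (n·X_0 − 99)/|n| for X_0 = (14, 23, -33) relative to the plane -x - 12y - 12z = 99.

n·X_0 − 99 = 7.
|n| = 17, so the signed distance is 7/17.

7/17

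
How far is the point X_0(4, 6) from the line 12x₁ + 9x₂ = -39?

47/5

d = |12·4 + 9·6 − (-39)| / √(144 + 81) = |141|/15 = 47/5.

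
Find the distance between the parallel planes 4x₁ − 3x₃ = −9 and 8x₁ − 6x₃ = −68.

5

Divide the second equation by 2 to match normals: 4x₁ − 3x₃ = -34.
With common normal n = (4, 0, −3) (|n| = 5), the distance is |(-9) − (-34)|/|n| = 25/5 = 5.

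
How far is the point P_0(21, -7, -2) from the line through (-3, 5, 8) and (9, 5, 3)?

A direction vector is d = (12, 0, -5).
AP = (24, -12, -10), and AP × d = (60, 0, 144).
|AP × d|² = 24336 and |d|² = 169, so the distance is √(24336/169) = √144 = 12.

12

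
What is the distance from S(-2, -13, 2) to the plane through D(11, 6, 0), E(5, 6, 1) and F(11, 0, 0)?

DE = (-6, 0, 1) and DF = (0, -6, 0), so a normal is n = DE × DF = (6, 0, 36).
d = |6·(-2) + 36·2 − 66| / √(36 + 0 + 1296) = |-6| / (6√37) = 1/√37.

1/√37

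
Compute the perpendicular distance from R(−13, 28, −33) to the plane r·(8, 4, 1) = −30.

Normal vector n = (8, 4, 1), and n·(−13, 28, −33) − (−30) = 5.
|n| = √(64 + 16 + 1) = 9, so the distance is |5|/9 = 5/9.

5/9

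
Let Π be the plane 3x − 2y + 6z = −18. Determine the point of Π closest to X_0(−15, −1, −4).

(-12, -3, 2)

n = (3, −2, 6), |n|² = 49, and n·X_0 − (-18) = -49.
t = -49/49 = -1, so the foot is X_0 − t·n = (−15, −1, −4) − (-1)·(3, −2, 6) = (−12, −3, 2).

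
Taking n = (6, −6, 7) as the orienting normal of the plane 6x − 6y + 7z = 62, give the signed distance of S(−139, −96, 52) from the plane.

n·S − 62 = 44.
|n| = 11, so the signed distance is 44/11 = 4.

4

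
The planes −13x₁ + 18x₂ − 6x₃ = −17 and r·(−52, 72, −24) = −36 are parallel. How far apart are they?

Divide the second equation by 4 to match normals: −13x₁ + 18x₂ − 6x₃ = -9.
Both planes have normal n = (−13, 18, −6), |n| = 23. Any point on the first plane is at distance |(-9) − (-17)|/|n| = 8/23 from the second.

8/23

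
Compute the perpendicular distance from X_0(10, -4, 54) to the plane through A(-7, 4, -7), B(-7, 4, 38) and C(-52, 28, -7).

AB = (0, 0, 45) and AC = (-45, 24, 0), so a normal is n = AB × AC = (-1080, -2025, 0).
Then n·(10, -4, 54) - (-540) = -2160.
|n| = √(1166400 + 4100625 + 0) = 2295, so the distance is |-2160|/2295 = 16/17.

16/17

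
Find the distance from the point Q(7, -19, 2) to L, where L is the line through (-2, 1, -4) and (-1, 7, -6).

A direction vector is d = (1, 6, -2).
AP = (9, -20, 6); AP·d = -123, |AP|² = 517, |d|² = 41.
distance² = |AP|² − (AP·d)²/|d|² = 517 − 15129/41 = 148, so the distance is 2√37.

2√37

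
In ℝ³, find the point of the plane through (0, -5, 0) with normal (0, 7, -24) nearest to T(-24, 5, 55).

(-24, 19, 7)

n = (0, 7, -24), |n|² = 625, and n·T − (-35) = -1250.
t = -1250/625 = -2, so the foot is T − t·n = (-24, 5, 55) − (-2)·(0, 7, -24) = (-24, 19, 7).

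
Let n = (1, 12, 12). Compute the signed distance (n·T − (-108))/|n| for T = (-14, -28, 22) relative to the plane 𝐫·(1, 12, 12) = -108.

22/17

n·T − (-108) = 22.
|n| = 17, so the signed distance is 22/17.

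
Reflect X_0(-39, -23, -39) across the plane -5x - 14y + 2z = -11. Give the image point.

With n = (-5, -14, 2), the signed offset is (n·X_0 − (-11))/|n|² = 450/225 = 2.
X_0' = X_0 − 2t·n = (-39, -23, -39) − 4·(-5, -14, 2) = (-19, 33, -47).

(-19, 33, -47)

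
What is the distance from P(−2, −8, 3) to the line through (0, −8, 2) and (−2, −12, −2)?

√5

A direction vector is d = (−2, −4, −4).
AP = (−2, 0, 1), and AP × d = (4, −10, 8).
|AP × d|² = 180 and |d|² = 36, so the distance is √(180/36) = √5.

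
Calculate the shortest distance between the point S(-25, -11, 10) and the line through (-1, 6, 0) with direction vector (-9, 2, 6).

Direction vector d = (-9, 2, 6).
AP = (-24, -17, 10), and AP × d = (-122, 54, -201).
|AP × d|² = 58201 and |d|² = 121, so the distance is √(58201/121) = √481.

√481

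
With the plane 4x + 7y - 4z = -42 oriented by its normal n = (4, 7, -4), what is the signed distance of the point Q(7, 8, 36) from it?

-2

n·Q − (-42) = -18.
|n| = 9, so the signed distance is -18/9 = -2.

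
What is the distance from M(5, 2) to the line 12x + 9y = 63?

1

d = |12·5 + 9·2 − 63| / √(144 + 81) = |15|/15 = 1.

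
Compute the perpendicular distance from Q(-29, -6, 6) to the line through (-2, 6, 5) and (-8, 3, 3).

3√10

A direction vector is d = (-6, -3, -2).
AP = (-27, -12, 1), and AP × d = (27, -60, 9).
|AP × d|² = 4410 and |d|² = 49, so the distance is √(4410/49) = √90 = 3√10.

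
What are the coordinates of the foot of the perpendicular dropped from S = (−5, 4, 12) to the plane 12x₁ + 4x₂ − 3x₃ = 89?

n = (12, 4, −3), |n|² = 169, and n·S − 89 = -169.
t = -169/169 = -1, so the foot is S − t·n = (−5, 4, 12) − (-1)·(12, 4, −3) = (7, 8, 9).

(7, 8, 9)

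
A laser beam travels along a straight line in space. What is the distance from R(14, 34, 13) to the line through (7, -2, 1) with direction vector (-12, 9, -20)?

√1489

Direction vector d = (-12, 9, -20).
AP = (7, 36, 12), and AP × d = (-828, -4, 495).
|AP × d|² = 930625 and |d|² = 625, so the distance is √(930625/625) = √1489.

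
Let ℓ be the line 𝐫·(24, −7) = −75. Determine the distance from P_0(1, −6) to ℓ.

141/25

d = |24·1 + (-7)·(-6) − (-75)| / √(576 + 49) = |141|/25 = 141/25.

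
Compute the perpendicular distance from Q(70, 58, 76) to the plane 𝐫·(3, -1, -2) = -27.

Normal vector n = (3, -1, -2), and n·(70, 58, 76) - (-27) = 27.
|n| = √(9 + 1 + 4) = √14, so the distance is |27|/√14 = 27/√14.

27√14/14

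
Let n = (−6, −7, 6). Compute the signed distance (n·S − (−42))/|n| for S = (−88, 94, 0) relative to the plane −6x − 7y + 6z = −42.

n·S − (-42) = -88.
|n| = 11, so the signed distance is -88/11 = -8.

-8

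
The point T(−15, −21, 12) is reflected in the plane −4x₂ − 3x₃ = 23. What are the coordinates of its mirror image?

With n = (0, −4, −3), the signed offset is (n·T − 23)/|n|² = 25/25 = 1.
T' = T − 2t·n = (−15, −21, 12) − 2·(0, −4, −3) = (−15, −13, 18).

(-15, -13, 18)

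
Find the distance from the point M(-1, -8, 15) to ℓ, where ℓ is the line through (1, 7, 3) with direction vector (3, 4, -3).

√67

Direction vector d = (3, 4, -3).
AP = (-2, -15, 12), and AP × d = (-3, 30, 37).
|AP × d|² = 2278 and |d|² = 34, so the distance is √(2278/34) = √67.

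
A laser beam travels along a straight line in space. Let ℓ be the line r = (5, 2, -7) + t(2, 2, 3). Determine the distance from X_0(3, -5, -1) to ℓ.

Direction vector d = (2, 2, 3).
AP = (-2, -7, 6); AP·d = 0, |AP|² = 89, |d|² = 17.
distance² = |AP|² − (AP·d)²/|d|² = 89 − 0/17 = 89, so the distance is √89.

√89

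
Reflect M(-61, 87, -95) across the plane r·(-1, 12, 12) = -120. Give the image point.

(-1027/17, 1359/17, -1735/17)

With n = (-1, 12, 12), the signed offset is (n·M − (-120))/|n|² = 85/289 = 5/17.
M' = M − 2t·n = (-61, 87, -95) − (10/17)·(-1, 12, 12) = (-1027/17, 1359/17, -1735/17).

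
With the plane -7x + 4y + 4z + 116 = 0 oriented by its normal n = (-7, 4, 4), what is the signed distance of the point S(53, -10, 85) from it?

5

n·S − (-116) = 45.
|n| = 9, so the signed distance is 45/9 = 5.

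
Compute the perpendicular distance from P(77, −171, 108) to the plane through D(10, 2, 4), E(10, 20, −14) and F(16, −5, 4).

5

DE = (0, 18, −18) and DF = (6, −7, 0), so a normal is n = DE × DF = (−126, −108, −108).
Then n·(77, −171, 108) − (−1908) = −990.
|n| = √(15876 + 11664 + 11664) = 198, so the distance is |-990|/198 = 5.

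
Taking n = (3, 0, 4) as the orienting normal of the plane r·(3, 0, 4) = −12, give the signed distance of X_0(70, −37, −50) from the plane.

22/5

n·X_0 − (-12) = 22.
|n| = 5, so the signed distance is 22/5.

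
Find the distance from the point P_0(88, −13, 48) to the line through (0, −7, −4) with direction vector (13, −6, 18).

2√505

Direction vector d = (13, −6, 18).
AP = (88, −6, 52); AP·d = 2116, |AP|² = 10484, |d|² = 529.
distance² = |AP|² − (AP·d)²/|d|² = 10484 − 4477456/529 = 2020, so the distance is 2√505.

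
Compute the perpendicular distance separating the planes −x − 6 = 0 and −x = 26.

With common normal n = (−1, 0, 0) (|n| = 1), the distance is |6 − 26|/|n| = 20/1 = 20.

20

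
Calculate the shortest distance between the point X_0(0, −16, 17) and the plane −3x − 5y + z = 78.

d = |(-3)·0 + (-5)·(-16) + 1·17 − 78| / √(9 + 25 + 1) = |19| / √35 = 19/√35.

19√35/35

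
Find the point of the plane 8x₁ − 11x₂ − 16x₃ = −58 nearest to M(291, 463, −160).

The perpendicular from M has direction n = (8, −11, −16): r = (291, 463, −160) + μ(8, −11, −16).
Substitute into the plane: n·(M + μn) = -58 gives -205 + 441μ = -58, so μ = 1/3.
Foot = (291, 463, −160) + (1/3)·(8, −11, −16) = (881/3, 1378/3, −496/3).

(881/3, 1378/3, -496/3)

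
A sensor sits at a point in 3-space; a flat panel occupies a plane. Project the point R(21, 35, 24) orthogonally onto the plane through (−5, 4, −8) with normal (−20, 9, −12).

(1, 44, 12)

The perpendicular from R has direction n = (−20, 9, −12): r = (21, 35, 24) + μ(−20, 9, −12).
Substitute into the plane: n·(R + μn) = 232 gives -393 + 625μ = 232, so μ = 1.
Foot = (21, 35, 24) + 1·(−20, 9, −12) = (1, 44, 12).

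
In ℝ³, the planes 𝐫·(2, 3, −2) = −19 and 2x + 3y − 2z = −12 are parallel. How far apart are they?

7/√17

With common normal n = (2, 3, −2) (|n| = √17), the distance is |(-19) − (-12)|/|n| = 7/√17.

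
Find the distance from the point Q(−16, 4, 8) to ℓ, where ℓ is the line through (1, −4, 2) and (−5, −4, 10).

A direction vector is d = (−6, 0, 8).
AP = (−17, 8, 6); AP·d = 150, |AP|² = 389, |d|² = 100.
distance² = |AP|² − (AP·d)²/|d|² = 389 − 22500/100 = 164, so the distance is 2√41.

2√41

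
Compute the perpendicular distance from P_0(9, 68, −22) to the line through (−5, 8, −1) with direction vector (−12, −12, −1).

Direction vector d = (−12, −12, −1).
AP = (14, 60, −21); AP·d = -867, |AP|² = 4237, |d|² = 289.
distance² = |AP|² − (AP·d)²/|d|² = 4237 − 751689/289 = 1636, so the distance is 2√409.

2√409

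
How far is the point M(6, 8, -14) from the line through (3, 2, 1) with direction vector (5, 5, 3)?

Direction vector d = (5, 5, 3).
AP = (3, 6, -15); AP·d = 0, |AP|² = 270, |d|² = 59.
distance² = |AP|² − (AP·d)²/|d|² = 270 − 0/59 = 270, so the distance is 3√30.

3√30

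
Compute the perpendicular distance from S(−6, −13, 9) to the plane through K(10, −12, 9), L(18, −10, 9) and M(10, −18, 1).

12/√26

KL = (8, 2, 0) and KM = (0, −6, −8), so a normal is n = KL × KM = (−16, 64, −48).
Then n·(−6, −13, 9) − (−1360) = 192.
|n| = √(256 + 4096 + 2304) = 16√26, so the distance is |192|/(16√26) = 12/√26.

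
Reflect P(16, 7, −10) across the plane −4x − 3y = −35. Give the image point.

(0, -5, -10)

n = (−4, −3, 0), |n|² = 25, n·P − (-35) = -50, so t = -50/25 = -2.
Foot F = P − (-2)·n = (8, 1, −10); the reflection is 2F − P = (0, −5, −10).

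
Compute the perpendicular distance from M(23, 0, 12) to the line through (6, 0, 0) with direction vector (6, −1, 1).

√91

Direction vector d = (6, −1, 1).
AP = (17, 0, 12); AP·d = 114, |AP|² = 433, |d|² = 38.
distance² = |AP|² − (AP·d)²/|d|² = 433 − 12996/38 = 91, so the distance is √91.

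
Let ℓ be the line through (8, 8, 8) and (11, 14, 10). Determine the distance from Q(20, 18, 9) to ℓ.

7

A direction vector is d = (3, 6, 2).
AP = (12, 10, 1); AP·d = 98, |AP|² = 245, |d|² = 49.
distance² = |AP|² − (AP·d)²/|d|² = 245 − 9604/49 = 49, so the distance is 7.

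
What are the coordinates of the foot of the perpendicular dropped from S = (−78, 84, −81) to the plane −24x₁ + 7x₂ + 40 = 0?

n = (−24, 7, 0), |n|² = 625, and n·S − (-40) = 2500.
t = 2500/625 = 4, so the foot is S − t·n = (−78, 84, −81) − 4·(−24, 7, 0) = (18, 56, −81).

(18, 56, -81)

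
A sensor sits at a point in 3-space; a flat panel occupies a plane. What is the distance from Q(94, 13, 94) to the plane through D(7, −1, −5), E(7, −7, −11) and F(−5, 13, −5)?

DE = (0, −6, −6) and DF = (−12, 14, 0), so a normal is n = DE × DF = (84, 72, −72).
Then n·(94, 13, 94) − 876 = 1188.
|n| = √(7056 + 5184 + 5184) = 132, so the distance is |1188|/132 = 9.

9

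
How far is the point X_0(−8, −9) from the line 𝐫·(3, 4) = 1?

61/5

d = |3·(-8) + 4·(-9) − 1| / √(9 + 16) = |-61|/5 = 61/5.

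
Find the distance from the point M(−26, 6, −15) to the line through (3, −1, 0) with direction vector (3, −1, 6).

√379

Direction vector d = (3, −1, 6).
AP = (−29, 7, −15); AP·d = -184, |AP|² = 1115, |d|² = 46.
distance² = |AP|² − (AP·d)²/|d|² = 1115 − 33856/46 = 379, so the distance is √379.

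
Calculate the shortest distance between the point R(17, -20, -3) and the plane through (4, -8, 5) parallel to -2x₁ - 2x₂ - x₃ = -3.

2

Parallel planes share the normal n = (-2, -2, -1); since (4, -8, 5) lies on the plane, its equation is -2x₁ - 2x₂ - x₃ = 3.
d = |(-2)·17 + (-2)·(-20) + (-1)·(-3) − 3| / √(4 + 4 + 1) = |6| / 3 = 2.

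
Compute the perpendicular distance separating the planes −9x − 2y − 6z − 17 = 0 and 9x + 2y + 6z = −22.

Divide the second equation by -1 to match normals: −9x − 2y − 6z = 22.
With common normal n = (−9, −2, −6) (|n| = 11), the distance is |17 − 22|/|n| = 5/11.

5/11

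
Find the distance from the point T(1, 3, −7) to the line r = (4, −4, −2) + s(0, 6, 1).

√46

Direction vector d = (0, 6, 1).
AP = (−3, 7, −5); AP·d = 37, |AP|² = 83, |d|² = 37.
distance² = |AP|² − (AP·d)²/|d|² = 83 − 1369/37 = 46, so the distance is √46.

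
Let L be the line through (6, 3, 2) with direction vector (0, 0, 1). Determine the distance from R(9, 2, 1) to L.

√10

Direction vector d = (0, 0, 1).
AP = (3, −1, −1); AP·d = -1, |AP|² = 11, |d|² = 1.
distance² = |AP|² − (AP·d)²/|d|² = 11 − 1/1 = 10, so the distance is √10.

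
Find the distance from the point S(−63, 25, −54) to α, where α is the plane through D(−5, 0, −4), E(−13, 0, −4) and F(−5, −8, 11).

25/17

DE = (−8, 0, 0) and DF = (0, −8, 15), so a normal is n = DE × DF = (0, 120, 64).
Then n·(−63, 25, −54) − (−256) = −200.
|n| = √(0 + 14400 + 4096) = 136, so the distance is |-200|/136 = 25/17.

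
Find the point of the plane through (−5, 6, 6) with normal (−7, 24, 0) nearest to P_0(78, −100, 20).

n = (−7, 24, 0), |n|² = 625, and n·P_0 − 179 = -3125.
t = -3125/625 = -5, so the foot is P_0 − t·n = (78, −100, 20) − (-5)·(−7, 24, 0) = (43, 20, 20).

(43, 20, 20)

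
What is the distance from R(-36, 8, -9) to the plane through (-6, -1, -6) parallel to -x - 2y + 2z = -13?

2

Parallel planes share the normal n = (-1, -2, 2); since (-6, -1, -6) lies on the plane, its equation is -x - 2y + 2z = -4.
Then n·(-36, 8, -9) - (-4) = 6.
|n| = √(1 + 4 + 4) = 3, so the distance is |6|/3 = 2.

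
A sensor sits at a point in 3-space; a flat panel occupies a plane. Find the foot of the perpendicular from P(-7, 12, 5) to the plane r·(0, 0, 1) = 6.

(-7, 12, 6)

The perpendicular from P has direction n = (0, 0, 1): r = (-7, 12, 5) + t(0, 0, 1).
Substitute into the plane: n·(P + tn) = 6 gives 5 + 1t = 6, so t = 1.
Foot = (-7, 12, 5) + 1·(0, 0, 1) = (-7, 12, 6).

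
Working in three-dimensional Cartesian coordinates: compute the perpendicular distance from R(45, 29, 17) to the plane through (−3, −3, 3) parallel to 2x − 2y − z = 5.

Parallel planes share the normal n = (2, −2, −1); since (−3, −3, 3) lies on the plane, its equation is 2x − 2y − z = -3.
Then n·(45, 29, 17) − (−3) = 18.
|n| = √(4 + 4 + 1) = 3, so the distance is |18|/3 = 6.

6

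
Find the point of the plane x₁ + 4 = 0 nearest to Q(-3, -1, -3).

The perpendicular from Q has direction n = (1, 0, 0): r = (-3, -1, -3) + λ(1, 0, 0).
Substitute into the plane: n·(Q + λn) = -4 gives -3 + 1λ = -4, so λ = -1.
Foot = (-3, -1, -3) + (-1)·(1, 0, 0) = (-4, -1, -3).

(-4, -1, -3)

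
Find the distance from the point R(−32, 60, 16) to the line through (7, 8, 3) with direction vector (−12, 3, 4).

Direction vector d = (−12, 3, 4).
AP = (−39, 52, 13); AP·d = 676, |AP|² = 4394, |d|² = 169.
distance² = |AP|² − (AP·d)²/|d|² = 4394 − 456976/169 = 1690, so the distance is 13√10.

13√10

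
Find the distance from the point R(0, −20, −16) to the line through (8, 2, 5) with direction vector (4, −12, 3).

2√205

Direction vector d = (4, −12, 3).
AP = (−8, −22, −21), and AP × d = (−318, −60, 184).
|AP × d|² = 138580 and |d|² = 169, so the distance is √(138580/169) = √820 = 2√205.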